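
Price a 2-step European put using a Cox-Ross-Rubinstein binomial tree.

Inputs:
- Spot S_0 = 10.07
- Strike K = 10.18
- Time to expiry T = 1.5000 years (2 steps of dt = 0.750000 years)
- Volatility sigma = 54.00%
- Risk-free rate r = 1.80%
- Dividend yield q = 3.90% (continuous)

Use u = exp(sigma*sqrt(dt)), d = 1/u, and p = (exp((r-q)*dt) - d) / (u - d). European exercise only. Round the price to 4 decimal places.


dt = T/N = 0.750000
u = exp(sigma*sqrt(dt)) = 1.596245; d = 1/u = 0.626470
p = (exp((r-q)*dt) - d) / (u - d) = 0.369058
Discount per step: exp(-r*dt) = 0.986591
Stock lattice S(k, i) with i counting down-moves:
  k=0: S(0,0) = 10.0700
  k=1: S(1,0) = 16.0742; S(1,1) = 6.3086
  k=2: S(2,0) = 25.6583; S(2,1) = 10.0700; S(2,2) = 3.9521
Terminal payoffs V(N, i) = max(K - S_T, 0):
  V(2,0) = 0.000000; V(2,1) = 0.110000; V(2,2) = 6.227876
Backward induction: V(k, i) = exp(-r*dt) * [p * V(k+1, i) + (1-p) * V(k+1, i+1)].
  V(1,0) = exp(-r*dt) * [p*0.000000 + (1-p)*0.110000] = 0.068473
  V(1,1) = exp(-r*dt) * [p*0.110000 + (1-p)*6.227876] = 3.916789
  V(0,0) = exp(-r*dt) * [p*0.068473 + (1-p)*3.916789] = 2.463060

Answer: Price = V(0,0) = 2.4631


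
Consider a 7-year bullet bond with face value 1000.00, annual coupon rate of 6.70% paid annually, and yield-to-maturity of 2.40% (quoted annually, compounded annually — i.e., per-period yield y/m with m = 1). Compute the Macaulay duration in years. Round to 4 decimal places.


Coupon per period c = face * coupon_rate / m = 67.000000
Periods per year m = 1; per-period yield y/m = 0.024000
Number of cashflows N = 7
Cashflows (t years, CF_t, discount factor 1/(1+y/m)^(m*t), PV):
  t = 1.0000: CF_t = 67.000000, DF = 0.976562, PV = 65.429688
  t = 2.0000: CF_t = 67.000000, DF = 0.953674, PV = 63.896179
  t = 3.0000: CF_t = 67.000000, DF = 0.931323, PV = 62.398612
  t = 4.0000: CF_t = 67.000000, DF = 0.909495, PV = 60.936145
  t = 5.0000: CF_t = 67.000000, DF = 0.888178, PV = 59.507954
  t = 6.0000: CF_t = 67.000000, DF = 0.867362, PV = 58.113236
  t = 7.0000: CF_t = 1067.000000, DF = 0.847033, PV = 903.784155
Price P = sum_t PV_t = 1274.065970
Macaulay numerator sum_t t * PV_t:
  t * PV_t at t = 1.0000: 65.429688
  t * PV_t at t = 2.0000: 127.792358
  t * PV_t at t = 3.0000: 187.195837
  t * PV_t at t = 4.0000: 243.744580
  t * PV_t at t = 5.0000: 297.539771
  t * PV_t at t = 6.0000: 348.679419
  t * PV_t at t = 7.0000: 6326.489083
Macaulay duration D = (sum_t t * PV_t) / P = 7596.870736 / 1274.065970 = 5.962698

Answer: Macaulay duration = 5.9627 years


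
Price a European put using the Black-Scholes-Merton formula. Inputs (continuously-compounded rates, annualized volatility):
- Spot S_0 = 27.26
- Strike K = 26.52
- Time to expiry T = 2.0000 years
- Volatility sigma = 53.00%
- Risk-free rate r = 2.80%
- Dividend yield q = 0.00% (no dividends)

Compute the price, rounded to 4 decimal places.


Answer: Price = 6.5984

Derivation:
d1 = (ln(S/K) + (r - q + 0.5*sigma^2) * T) / (sigma * sqrt(T)) = 0.48619763
d2 = d1 - sigma * sqrt(T) = -0.26333556
exp(-rT) = 0.94553914; exp(-qT) = 1.00000000
P = K * exp(-rT) * N(-d2) - S_0 * exp(-qT) * N(-d1)
N(-d1) = 0.31341353; N(-d2) = 0.60385402
P = 26.5200 * 0.94553914 * 0.60385402 - 27.2600 * 1.00000000 * 0.31341353 = 6.5984


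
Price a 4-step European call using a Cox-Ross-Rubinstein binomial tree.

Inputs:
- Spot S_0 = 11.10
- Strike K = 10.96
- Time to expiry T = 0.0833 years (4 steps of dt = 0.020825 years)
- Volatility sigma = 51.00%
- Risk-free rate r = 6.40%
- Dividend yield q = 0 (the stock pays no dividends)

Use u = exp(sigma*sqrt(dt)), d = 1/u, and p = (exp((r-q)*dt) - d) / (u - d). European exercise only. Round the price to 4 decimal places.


Answer: Price = V(0,0) = 0.7342

Derivation:
dt = T/N = 0.020825
u = exp(sigma*sqrt(dt)) = 1.076373; d = 1/u = 0.929046
p = (exp((r-q)*dt) - d) / (u - d) = 0.490661
Discount per step: exp(-r*dt) = 0.998668
Stock lattice S(k, i) with i counting down-moves:
  k=0: S(0,0) = 11.1000
  k=1: S(1,0) = 11.9477; S(1,1) = 10.3124
  k=2: S(2,0) = 12.8602; S(2,1) = 11.1000; S(2,2) = 9.5807
  k=3: S(3,0) = 13.8424; S(3,1) = 11.9477; S(3,2) = 10.3124; S(3,3) = 8.9009
  k=4: S(4,0) = 14.8996; S(4,1) = 12.8602; S(4,2) = 11.1000; S(4,3) = 9.5807; S(4,4) = 8.2693
Terminal payoffs V(N, i) = max(S_T - K, 0):
  V(4,0) = 3.939607; V(4,1) = 1.900235; V(4,2) = 0.140000; V(4,3) = 0.000000; V(4,4) = 0.000000
Backward induction: V(k, i) = exp(-r*dt) * [p * V(k+1, i) + (1-p) * V(k+1, i+1)].
  V(3,0) = exp(-r*dt) * [p*3.939607 + (1-p)*1.900235] = 2.897013
  V(3,1) = exp(-r*dt) * [p*1.900235 + (1-p)*0.140000] = 1.002343
  V(3,2) = exp(-r*dt) * [p*0.140000 + (1-p)*0.000000] = 0.068601
  V(3,3) = exp(-r*dt) * [p*0.000000 + (1-p)*0.000000] = 0.000000
  V(2,0) = exp(-r*dt) * [p*2.897013 + (1-p)*1.002343] = 1.929411
  V(2,1) = exp(-r*dt) * [p*1.002343 + (1-p)*0.068601] = 0.526050
  V(2,2) = exp(-r*dt) * [p*0.068601 + (1-p)*0.000000] = 0.033615
  V(1,0) = exp(-r*dt) * [p*1.929411 + (1-p)*0.526050] = 1.213008
  V(1,1) = exp(-r*dt) * [p*0.526050 + (1-p)*0.033615] = 0.274868
  V(0,0) = exp(-r*dt) * [p*1.213008 + (1-p)*0.274868] = 0.734198


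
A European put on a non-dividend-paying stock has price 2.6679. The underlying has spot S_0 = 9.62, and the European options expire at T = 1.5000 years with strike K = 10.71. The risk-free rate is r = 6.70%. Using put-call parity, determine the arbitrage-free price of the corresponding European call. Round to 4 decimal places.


Put-call parity: C - P = S_0 * exp(-qT) - K * exp(-rT).
S_0 * exp(-qT) = 9.6200 * 1.00000000 = 9.62000000
K * exp(-rT) = 10.7100 * 0.90438511 = 9.68596455
C = P + S*exp(-qT) - K*exp(-rT)
C = 2.6679 + 9.62000000 - 9.68596455 = 2.6019

Answer: Call price = 2.6019


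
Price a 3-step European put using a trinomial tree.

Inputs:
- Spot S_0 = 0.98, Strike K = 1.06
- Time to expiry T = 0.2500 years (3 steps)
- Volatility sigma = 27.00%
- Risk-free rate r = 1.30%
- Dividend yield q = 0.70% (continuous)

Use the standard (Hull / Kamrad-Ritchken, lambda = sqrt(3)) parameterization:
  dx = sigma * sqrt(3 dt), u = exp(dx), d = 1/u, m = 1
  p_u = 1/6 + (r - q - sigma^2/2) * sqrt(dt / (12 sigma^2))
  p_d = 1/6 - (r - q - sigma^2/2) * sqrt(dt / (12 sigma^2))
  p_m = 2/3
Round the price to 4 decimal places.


dt = T/N = 0.083333; dx = sigma*sqrt(3*dt) = 0.135000
u = exp(dx) = 1.144537; d = 1/u = 0.873716
p_u = 0.157269, p_m = 0.666667, p_d = 0.176065
Discount per step: exp(-r*dt) = 0.998917
Stock lattice S(k, j) with j the centered position index:
  k=0: S(0,+0) = 0.9800
  k=1: S(1,-1) = 0.8562; S(1,+0) = 0.9800; S(1,+1) = 1.1216
  k=2: S(2,-2) = 0.7481; S(2,-1) = 0.8562; S(2,+0) = 0.9800; S(2,+1) = 1.1216; S(2,+2) = 1.2838
  k=3: S(3,-3) = 0.6536; S(3,-2) = 0.7481; S(3,-1) = 0.8562; S(3,+0) = 0.9800; S(3,+1) = 1.1216; S(3,+2) = 1.2838; S(3,+3) = 1.4693
Terminal payoffs V(N, j) = max(K - S_T, 0):
  V(3,-3) = 0.406363; V(3,-2) = 0.311888; V(3,-1) = 0.203758; V(3,+0) = 0.080000; V(3,+1) = 0.000000; V(3,+2) = 0.000000; V(3,+3) = 0.000000
Backward induction: V(k, j) = exp(-r*dt) * [p_u * V(k+1, j+1) + p_m * V(k+1, j) + p_d * V(k+1, j-1)]
  V(2,-2) = exp(-r*dt) * [p_u*0.203758 + p_m*0.311888 + p_d*0.406363] = 0.311179
  V(2,-1) = exp(-r*dt) * [p_u*0.080000 + p_m*0.203758 + p_d*0.311888] = 0.203113
  V(2,+0) = exp(-r*dt) * [p_u*0.000000 + p_m*0.080000 + p_d*0.203758] = 0.089111
  V(2,+1) = exp(-r*dt) * [p_u*0.000000 + p_m*0.000000 + p_d*0.080000] = 0.014070
  V(2,+2) = exp(-r*dt) * [p_u*0.000000 + p_m*0.000000 + p_d*0.000000] = 0.000000
  V(1,-1) = exp(-r*dt) * [p_u*0.089111 + p_m*0.203113 + p_d*0.311179] = 0.203990
  V(1,+0) = exp(-r*dt) * [p_u*0.014070 + p_m*0.089111 + p_d*0.203113] = 0.097276
  V(1,+1) = exp(-r*dt) * [p_u*0.000000 + p_m*0.014070 + p_d*0.089111] = 0.025042
  V(0,+0) = exp(-r*dt) * [p_u*0.025042 + p_m*0.097276 + p_d*0.203990] = 0.104591

Answer: Price = V(0,0) = 0.1046


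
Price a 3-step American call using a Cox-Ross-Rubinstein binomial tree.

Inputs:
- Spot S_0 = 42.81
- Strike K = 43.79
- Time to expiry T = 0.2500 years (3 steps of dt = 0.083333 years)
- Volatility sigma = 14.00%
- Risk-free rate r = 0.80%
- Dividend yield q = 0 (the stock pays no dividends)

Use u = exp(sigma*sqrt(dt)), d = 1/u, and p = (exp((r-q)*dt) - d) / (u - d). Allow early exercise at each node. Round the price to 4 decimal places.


dt = T/N = 0.083333
u = exp(sigma*sqrt(dt)) = 1.041242; d = 1/u = 0.960391
p = (exp((r-q)*dt) - d) / (u - d) = 0.498146
Discount per step: exp(-r*dt) = 0.999334
Stock lattice S(k, i) with i counting down-moves:
  k=0: S(0,0) = 42.8100
  k=1: S(1,0) = 44.5756; S(1,1) = 41.1143
  k=2: S(2,0) = 46.4140; S(2,1) = 42.8100; S(2,2) = 39.4859
  k=3: S(3,0) = 48.3282; S(3,1) = 44.5756; S(3,2) = 41.1143; S(3,3) = 37.9219
Terminal payoffs V(N, i) = max(S_T - K, 0):
  V(3,0) = 4.538202; V(3,1) = 0.785583; V(3,2) = 0.000000; V(3,3) = 0.000000
Backward induction: V(k, i) = exp(-r*dt) * [p * V(k+1, i) + (1-p) * V(k+1, i+1)]; then take max(V_cont, immediate exercise) for American.
  V(2,0) = exp(-r*dt) * [p*4.538202 + (1-p)*0.785583] = 2.653166; exercise = 2.623982; V(2,0) = max -> 2.653166
  V(2,1) = exp(-r*dt) * [p*0.785583 + (1-p)*0.000000] = 0.391074; exercise = 0.000000; V(2,1) = max -> 0.391074
  V(2,2) = exp(-r*dt) * [p*0.000000 + (1-p)*0.000000] = 0.000000; exercise = 0.000000; V(2,2) = max -> 0.000000
  V(1,0) = exp(-r*dt) * [p*2.653166 + (1-p)*0.391074] = 1.516915; exercise = 0.785583; V(1,0) = max -> 1.516915
  V(1,1) = exp(-r*dt) * [p*0.391074 + (1-p)*0.000000] = 0.194682; exercise = 0.000000; V(1,1) = max -> 0.194682
  V(0,0) = exp(-r*dt) * [p*1.516915 + (1-p)*0.194682] = 0.852779; exercise = 0.000000; V(0,0) = max -> 0.852779

Answer: Price = V(0,0) = 0.8528


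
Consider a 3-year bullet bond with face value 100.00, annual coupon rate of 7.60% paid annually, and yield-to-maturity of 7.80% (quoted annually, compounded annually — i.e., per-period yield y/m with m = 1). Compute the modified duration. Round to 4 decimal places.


Answer: Modified duration = 2.5905

Derivation:
Coupon per period c = face * coupon_rate / m = 7.600000
Periods per year m = 1; per-period yield y/m = 0.078000
Number of cashflows N = 3
Cashflows (t years, CF_t, discount factor 1/(1+y/m)^(m*t), PV):
  t = 1.0000: CF_t = 7.600000, DF = 0.927644, PV = 7.050093
  t = 2.0000: CF_t = 7.600000, DF = 0.860523, PV = 6.539975
  t = 3.0000: CF_t = 107.600000, DF = 0.798259, PV = 85.892647
Price P = sum_t PV_t = 99.482715
First compute Macaulay numerator sum_t t * PV_t:
  t * PV_t at t = 1.0000: 7.050093
  t * PV_t at t = 2.0000: 13.079949
  t * PV_t at t = 3.0000: 257.677942
Macaulay duration D = 277.807984 / 99.482715 = 2.792525
Modified duration = D / (1 + y/m) = 2.792525 / (1 + 0.078000) = 2.590469


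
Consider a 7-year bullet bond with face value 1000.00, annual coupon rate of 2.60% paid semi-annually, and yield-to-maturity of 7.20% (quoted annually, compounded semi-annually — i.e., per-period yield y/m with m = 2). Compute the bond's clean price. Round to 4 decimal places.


Coupon per period c = face * coupon_rate / m = 13.000000
Periods per year m = 2; per-period yield y/m = 0.036000
Number of cashflows N = 14
Cashflows (t years, CF_t, discount factor 1/(1+y/m)^(m*t), PV):
  t = 0.5000: CF_t = 13.000000, DF = 0.965251, PV = 12.548263
  t = 1.0000: CF_t = 13.000000, DF = 0.931709, PV = 12.112223
  t = 1.5000: CF_t = 13.000000, DF = 0.899333, PV = 11.691334
  t = 2.0000: CF_t = 13.000000, DF = 0.868082, PV = 11.285072
  t = 2.5000: CF_t = 13.000000, DF = 0.837917, PV = 10.892927
  t = 3.0000: CF_t = 13.000000, DF = 0.808801, PV = 10.514408
  t = 3.5000: CF_t = 13.000000, DF = 0.780696, PV = 10.149042
  t = 4.0000: CF_t = 13.000000, DF = 0.753567, PV = 9.796373
  t = 4.5000: CF_t = 13.000000, DF = 0.727381, PV = 9.455958
  t = 5.0000: CF_t = 13.000000, DF = 0.702106, PV = 9.127373
  t = 5.5000: CF_t = 13.000000, DF = 0.677708, PV = 8.810206
  t = 6.0000: CF_t = 13.000000, DF = 0.654158, PV = 8.504059
  t = 6.5000: CF_t = 13.000000, DF = 0.631427, PV = 8.208552
  t = 7.0000: CF_t = 1013.000000, DF = 0.609486, PV = 617.408877
Price P = sum_t PV_t = 750.504667

Answer: Price = 750.5047


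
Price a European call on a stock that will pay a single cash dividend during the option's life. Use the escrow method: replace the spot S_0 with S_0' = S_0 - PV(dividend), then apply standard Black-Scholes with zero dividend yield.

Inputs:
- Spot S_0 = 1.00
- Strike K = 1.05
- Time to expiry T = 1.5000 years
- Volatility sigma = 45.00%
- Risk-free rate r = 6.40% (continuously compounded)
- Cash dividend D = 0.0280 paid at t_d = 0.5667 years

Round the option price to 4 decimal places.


PV(D) = D * exp(-r * t_d) = 0.0280 * 0.96438103 = 0.02700267
S_0' = S_0 - PV(D) = 1.0000 - 0.02700267 = 0.97299733
d1 = (ln(S_0'/K) + (r + sigma^2/2)*T) / (sigma*sqrt(T)) = 0.31155858
d2 = d1 - sigma*sqrt(T) = -0.23957662
exp(-rT) = 0.90846402
N(d1) = 0.62231199; N(d2) = 0.40532925
C = S_0' * N(d1) - K * exp(-rT) * N(d2) = 0.97299733 * 0.62231199 - 1.0500 * 0.90846402 * 0.40532925 = 0.2189

Answer: Price = 0.2189


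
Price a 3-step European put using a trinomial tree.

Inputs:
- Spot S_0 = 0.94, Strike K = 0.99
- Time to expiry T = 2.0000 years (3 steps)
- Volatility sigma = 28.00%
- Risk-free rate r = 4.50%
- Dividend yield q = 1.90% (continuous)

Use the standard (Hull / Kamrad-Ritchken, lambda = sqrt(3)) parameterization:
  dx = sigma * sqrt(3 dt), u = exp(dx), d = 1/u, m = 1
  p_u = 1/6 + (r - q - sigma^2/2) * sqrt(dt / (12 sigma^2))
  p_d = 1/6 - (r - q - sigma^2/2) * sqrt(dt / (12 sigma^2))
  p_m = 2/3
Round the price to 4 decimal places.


dt = T/N = 0.666667; dx = sigma*sqrt(3*dt) = 0.395980
u = exp(dx) = 1.485839; d = 1/u = 0.673020
p_u = 0.155555, p_m = 0.666667, p_d = 0.177778
Discount per step: exp(-r*dt) = 0.970446
Stock lattice S(k, j) with j the centered position index:
  k=0: S(0,+0) = 0.9400
  k=1: S(1,-1) = 0.6326; S(1,+0) = 0.9400; S(1,+1) = 1.3967
  k=2: S(2,-2) = 0.4258; S(2,-1) = 0.6326; S(2,+0) = 0.9400; S(2,+1) = 1.3967; S(2,+2) = 2.0753
  k=3: S(3,-3) = 0.2866; S(3,-2) = 0.4258; S(3,-1) = 0.6326; S(3,+0) = 0.9400; S(3,+1) = 1.3967; S(3,+2) = 2.0753; S(3,+3) = 3.0835
Terminal payoffs V(N, j) = max(K - S_T, 0):
  V(3,-3) = 0.703442; V(3,-2) = 0.564221; V(3,-1) = 0.357361; V(3,+0) = 0.050000; V(3,+1) = 0.000000; V(3,+2) = 0.000000; V(3,+3) = 0.000000
Backward induction: V(k, j) = exp(-r*dt) * [p_u * V(k+1, j+1) + p_m * V(k+1, j) + p_d * V(k+1, j-1)]
  V(2,-2) = exp(-r*dt) * [p_u*0.357361 + p_m*0.564221 + p_d*0.703442] = 0.540338
  V(2,-1) = exp(-r*dt) * [p_u*0.050000 + p_m*0.357361 + p_d*0.564221] = 0.336089
  V(2,+0) = exp(-r*dt) * [p_u*0.000000 + p_m*0.050000 + p_d*0.357361] = 0.094002
  V(2,+1) = exp(-r*dt) * [p_u*0.000000 + p_m*0.000000 + p_d*0.050000] = 0.008626
  V(2,+2) = exp(-r*dt) * [p_u*0.000000 + p_m*0.000000 + p_d*0.000000] = 0.000000
  V(1,-1) = exp(-r*dt) * [p_u*0.094002 + p_m*0.336089 + p_d*0.540338] = 0.324849
  V(1,+0) = exp(-r*dt) * [p_u*0.008626 + p_m*0.094002 + p_d*0.336089] = 0.120101
  V(1,+1) = exp(-r*dt) * [p_u*0.000000 + p_m*0.008626 + p_d*0.094002] = 0.021798
  V(0,+0) = exp(-r*dt) * [p_u*0.021798 + p_m*0.120101 + p_d*0.324849] = 0.137036

Answer: Price = V(0,0) = 0.1370


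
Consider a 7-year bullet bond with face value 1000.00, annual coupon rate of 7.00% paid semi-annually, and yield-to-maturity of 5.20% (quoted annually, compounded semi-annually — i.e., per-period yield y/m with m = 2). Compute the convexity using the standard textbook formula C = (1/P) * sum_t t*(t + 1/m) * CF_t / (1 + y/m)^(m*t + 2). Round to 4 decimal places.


Answer: Convexity = 37.9380

Derivation:
Coupon per period c = face * coupon_rate / m = 35.000000
Periods per year m = 2; per-period yield y/m = 0.026000
Number of cashflows N = 14
Cashflows (t years, CF_t, discount factor 1/(1+y/m)^(m*t), PV):
  t = 0.5000: CF_t = 35.000000, DF = 0.974659, PV = 34.113060
  t = 1.0000: CF_t = 35.000000, DF = 0.949960, PV = 33.248597
  t = 1.5000: CF_t = 35.000000, DF = 0.925887, PV = 32.406040
  t = 2.0000: CF_t = 35.000000, DF = 0.902424, PV = 31.584834
  t = 2.5000: CF_t = 35.000000, DF = 0.879555, PV = 30.784439
  t = 3.0000: CF_t = 35.000000, DF = 0.857266, PV = 30.004326
  t = 3.5000: CF_t = 35.000000, DF = 0.835542, PV = 29.243983
  t = 4.0000: CF_t = 35.000000, DF = 0.814369, PV = 28.502907
  t = 4.5000: CF_t = 35.000000, DF = 0.793732, PV = 27.780611
  t = 5.0000: CF_t = 35.000000, DF = 0.773618, PV = 27.076619
  t = 5.5000: CF_t = 35.000000, DF = 0.754013, PV = 26.390467
  t = 6.0000: CF_t = 35.000000, DF = 0.734906, PV = 25.721703
  t = 6.5000: CF_t = 35.000000, DF = 0.716282, PV = 25.069886
  t = 7.0000: CF_t = 1035.000000, DF = 0.698131, PV = 722.565629
Price P = sum_t PV_t = 1104.493101
Convexity numerator sum_t t*(t + 1/m) * CF_t / (1+y/m)^(m*t + 2):
  t = 0.5000: term = 16.203020
  t = 1.0000: term = 47.377251
  t = 1.5000: term = 92.353316
  t = 2.0000: term = 150.021631
  t = 2.5000: term = 219.329871
  t = 3.0000: term = 299.280525
  t = 3.5000: term = 388.928558
  t = 4.0000: term = 487.379145
  t = 4.5000: term = 593.785508
  t = 5.0000: term = 707.346826
  t = 5.5000: term = 827.306229
  t = 6.0000: term = 952.948872
  t = 6.5000: term = 1083.600082
  t = 7.0000: term = 36036.439986
Convexity = (1/P) * sum = 41902.300820 / 1104.493101 = 37.938038


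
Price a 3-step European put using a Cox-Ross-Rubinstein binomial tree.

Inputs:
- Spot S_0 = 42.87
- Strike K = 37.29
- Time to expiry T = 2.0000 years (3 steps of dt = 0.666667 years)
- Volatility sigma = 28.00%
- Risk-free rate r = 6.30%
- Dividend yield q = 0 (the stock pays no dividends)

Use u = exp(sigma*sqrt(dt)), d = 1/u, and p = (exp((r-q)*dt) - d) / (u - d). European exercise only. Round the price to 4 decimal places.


Answer: Price = V(0,0) = 2.3525

Derivation:
dt = T/N = 0.666667
u = exp(sigma*sqrt(dt)) = 1.256863; d = 1/u = 0.795632
p = (exp((r-q)*dt) - d) / (u - d) = 0.536093
Discount per step: exp(-r*dt) = 0.958870
Stock lattice S(k, i) with i counting down-moves:
  k=0: S(0,0) = 42.8700
  k=1: S(1,0) = 53.8817; S(1,1) = 34.1087
  k=2: S(2,0) = 67.7220; S(2,1) = 42.8700; S(2,2) = 27.1380
  k=3: S(3,0) = 85.1172; S(3,1) = 53.8817; S(3,2) = 34.1087; S(3,3) = 21.5918
Terminal payoffs V(N, i) = max(K - S_T, 0):
  V(3,0) = 0.000000; V(3,1) = 0.000000; V(3,2) = 3.181274; V(3,3) = 15.698167
Backward induction: V(k, i) = exp(-r*dt) * [p * V(k+1, i) + (1-p) * V(k+1, i+1)].
  V(2,0) = exp(-r*dt) * [p*0.000000 + (1-p)*0.000000] = 0.000000
  V(2,1) = exp(-r*dt) * [p*0.000000 + (1-p)*3.181274] = 1.415116
  V(2,2) = exp(-r*dt) * [p*3.181274 + (1-p)*15.698167] = 8.618275
  V(1,0) = exp(-r*dt) * [p*0.000000 + (1-p)*1.415116] = 0.629481
  V(1,1) = exp(-r*dt) * [p*1.415116 + (1-p)*8.618275] = 4.561069
  V(0,0) = exp(-r*dt) * [p*0.629481 + (1-p)*4.561069] = 2.352465


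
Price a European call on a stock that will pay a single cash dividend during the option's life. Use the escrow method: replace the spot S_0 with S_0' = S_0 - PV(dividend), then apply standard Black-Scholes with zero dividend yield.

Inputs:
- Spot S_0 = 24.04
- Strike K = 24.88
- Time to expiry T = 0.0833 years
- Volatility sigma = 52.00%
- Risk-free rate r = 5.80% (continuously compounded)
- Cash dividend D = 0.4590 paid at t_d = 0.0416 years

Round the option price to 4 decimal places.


PV(D) = D * exp(-r * t_d) = 0.4590 * 0.99759011 = 0.45789386
S_0' = S_0 - PV(D) = 24.0400 - 0.45789386 = 23.58210614
d1 = (ln(S_0'/K) + (r + sigma^2/2)*T) / (sigma*sqrt(T)) = -0.24974838
d2 = d1 - sigma*sqrt(T) = -0.39982942
exp(-rT) = 0.99518025
N(d1) = 0.40139097; N(d2) = 0.34464108
C = S_0' * N(d1) - K * exp(-rT) * N(d2) = 23.58210614 * 0.40139097 - 24.8800 * 0.99518025 * 0.34464108 = 0.9323

Answer: Price = 0.9323


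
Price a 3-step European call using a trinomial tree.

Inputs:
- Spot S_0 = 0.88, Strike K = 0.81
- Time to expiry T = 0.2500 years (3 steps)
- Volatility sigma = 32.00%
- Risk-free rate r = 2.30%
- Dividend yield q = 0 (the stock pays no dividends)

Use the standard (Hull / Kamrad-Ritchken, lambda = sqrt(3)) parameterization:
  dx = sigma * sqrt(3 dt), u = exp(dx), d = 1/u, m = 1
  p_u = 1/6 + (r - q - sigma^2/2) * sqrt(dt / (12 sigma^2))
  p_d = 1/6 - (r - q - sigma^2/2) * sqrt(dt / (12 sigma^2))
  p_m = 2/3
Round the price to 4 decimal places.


dt = T/N = 0.083333; dx = sigma*sqrt(3*dt) = 0.160000
u = exp(dx) = 1.173511; d = 1/u = 0.852144
p_u = 0.159323, p_m = 0.666667, p_d = 0.174010
Discount per step: exp(-r*dt) = 0.998085
Stock lattice S(k, j) with j the centered position index:
  k=0: S(0,+0) = 0.8800
  k=1: S(1,-1) = 0.7499; S(1,+0) = 0.8800; S(1,+1) = 1.0327
  k=2: S(2,-2) = 0.6390; S(2,-1) = 0.7499; S(2,+0) = 0.8800; S(2,+1) = 1.0327; S(2,+2) = 1.2119
  k=3: S(3,-3) = 0.5445; S(3,-2) = 0.6390; S(3,-1) = 0.7499; S(3,+0) = 0.8800; S(3,+1) = 1.0327; S(3,+2) = 1.2119; S(3,+3) = 1.4221
Terminal payoffs V(N, j) = max(S_T - K, 0):
  V(3,-3) = 0.000000; V(3,-2) = 0.000000; V(3,-1) = 0.000000; V(3,+0) = 0.070000; V(3,+1) = 0.222690; V(3,+2) = 0.401872; V(3,+3) = 0.612145
Backward induction: V(k, j) = exp(-r*dt) * [p_u * V(k+1, j+1) + p_m * V(k+1, j) + p_d * V(k+1, j-1)]
  V(2,-2) = exp(-r*dt) * [p_u*0.000000 + p_m*0.000000 + p_d*0.000000] = 0.000000
  V(2,-1) = exp(-r*dt) * [p_u*0.070000 + p_m*0.000000 + p_d*0.000000] = 0.011131
  V(2,+0) = exp(-r*dt) * [p_u*0.222690 + p_m*0.070000 + p_d*0.000000] = 0.081989
  V(2,+1) = exp(-r*dt) * [p_u*0.401872 + p_m*0.222690 + p_d*0.070000] = 0.224238
  V(2,+2) = exp(-r*dt) * [p_u*0.612145 + p_m*0.401872 + p_d*0.222690] = 0.403420
  V(1,-1) = exp(-r*dt) * [p_u*0.081989 + p_m*0.011131 + p_d*0.000000] = 0.020444
  V(1,+0) = exp(-r*dt) * [p_u*0.224238 + p_m*0.081989 + p_d*0.011131] = 0.092146
  V(1,+1) = exp(-r*dt) * [p_u*0.403420 + p_m*0.224238 + p_d*0.081989] = 0.227596
  V(0,+0) = exp(-r*dt) * [p_u*0.227596 + p_m*0.092146 + p_d*0.020444] = 0.101055

Answer: Price = V(0,0) = 0.1011


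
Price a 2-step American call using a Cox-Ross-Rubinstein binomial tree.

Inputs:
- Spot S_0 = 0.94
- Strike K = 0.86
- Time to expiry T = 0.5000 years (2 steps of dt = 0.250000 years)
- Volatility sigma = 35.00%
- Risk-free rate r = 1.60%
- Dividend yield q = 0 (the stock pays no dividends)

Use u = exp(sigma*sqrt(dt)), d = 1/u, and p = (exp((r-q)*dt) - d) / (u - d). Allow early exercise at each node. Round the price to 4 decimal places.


Answer: Price = V(0,0) = 0.1424

Derivation:
dt = T/N = 0.250000
u = exp(sigma*sqrt(dt)) = 1.191246; d = 1/u = 0.839457
p = (exp((r-q)*dt) - d) / (u - d) = 0.467755
Discount per step: exp(-r*dt) = 0.996008
Stock lattice S(k, i) with i counting down-moves:
  k=0: S(0,0) = 0.9400
  k=1: S(1,0) = 1.1198; S(1,1) = 0.7891
  k=2: S(2,0) = 1.3339; S(2,1) = 0.9400; S(2,2) = 0.6624
Terminal payoffs V(N, i) = max(S_T - K, 0):
  V(2,0) = 0.473923; V(2,1) = 0.080000; V(2,2) = 0.000000
Backward induction: V(k, i) = exp(-r*dt) * [p * V(k+1, i) + (1-p) * V(k+1, i+1)]; then take max(V_cont, immediate exercise) for American.
  V(1,0) = exp(-r*dt) * [p*0.473923 + (1-p)*0.080000] = 0.263205; exercise = 0.259771; V(1,0) = max -> 0.263205
  V(1,1) = exp(-r*dt) * [p*0.080000 + (1-p)*0.000000] = 0.037271; exercise = 0.000000; V(1,1) = max -> 0.037271
  V(0,0) = exp(-r*dt) * [p*0.263205 + (1-p)*0.037271] = 0.142382; exercise = 0.080000; V(0,0) = max -> 0.142382


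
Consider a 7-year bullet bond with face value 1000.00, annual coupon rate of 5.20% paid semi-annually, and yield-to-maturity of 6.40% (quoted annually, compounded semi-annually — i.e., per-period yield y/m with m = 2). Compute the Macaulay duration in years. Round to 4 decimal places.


Coupon per period c = face * coupon_rate / m = 26.000000
Periods per year m = 2; per-period yield y/m = 0.032000
Number of cashflows N = 14
Cashflows (t years, CF_t, discount factor 1/(1+y/m)^(m*t), PV):
  t = 0.5000: CF_t = 26.000000, DF = 0.968992, PV = 25.193798
  t = 1.0000: CF_t = 26.000000, DF = 0.938946, PV = 24.412595
  t = 1.5000: CF_t = 26.000000, DF = 0.909831, PV = 23.655616
  t = 2.0000: CF_t = 26.000000, DF = 0.881620, PV = 22.922108
  t = 2.5000: CF_t = 26.000000, DF = 0.854283, PV = 22.211345
  t = 3.0000: CF_t = 26.000000, DF = 0.827793, PV = 21.522621
  t = 3.5000: CF_t = 26.000000, DF = 0.802125, PV = 20.855253
  t = 4.0000: CF_t = 26.000000, DF = 0.777253, PV = 20.208579
  t = 4.5000: CF_t = 26.000000, DF = 0.753152, PV = 19.581956
  t = 5.0000: CF_t = 26.000000, DF = 0.729799, PV = 18.974764
  t = 5.5000: CF_t = 26.000000, DF = 0.707169, PV = 18.386399
  t = 6.0000: CF_t = 26.000000, DF = 0.685241, PV = 17.816278
  t = 6.5000: CF_t = 26.000000, DF = 0.663994, PV = 17.263835
  t = 7.0000: CF_t = 1026.000000, DF = 0.643405, PV = 660.133236
Price P = sum_t PV_t = 933.138384
Macaulay numerator sum_t t * PV_t:
  t * PV_t at t = 0.5000: 12.596899
  t * PV_t at t = 1.0000: 24.412595
  t * PV_t at t = 1.5000: 35.483424
  t * PV_t at t = 2.0000: 45.844216
  t * PV_t at t = 2.5000: 55.528363
  t * PV_t at t = 3.0000: 64.567864
  t * PV_t at t = 3.5000: 72.993386
  t * PV_t at t = 4.0000: 80.834315
  t * PV_t at t = 4.5000: 88.118802
  t * PV_t at t = 5.0000: 94.873818
  t * PV_t at t = 5.5000: 101.125194
  t * PV_t at t = 6.0000: 106.897668
  t * PV_t at t = 6.5000: 112.214929
  t * PV_t at t = 7.0000: 4620.932650
Macaulay duration D = (sum_t t * PV_t) / P = 5516.424124 / 933.138384 = 5.911689

Answer: Macaulay duration = 5.9117 years


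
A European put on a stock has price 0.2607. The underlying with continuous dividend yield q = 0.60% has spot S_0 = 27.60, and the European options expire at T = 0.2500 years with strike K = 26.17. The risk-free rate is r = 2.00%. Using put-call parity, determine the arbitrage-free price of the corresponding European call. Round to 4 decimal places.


Answer: Call price = 1.7799

Derivation:
Put-call parity: C - P = S_0 * exp(-qT) - K * exp(-rT).
S_0 * exp(-qT) = 27.6000 * 0.99850112 = 27.55863103
K * exp(-rT) = 26.1700 * 0.99501248 = 26.03947658
C = P + S*exp(-qT) - K*exp(-rT)
C = 0.2607 + 27.55863103 - 26.03947658 = 1.7799


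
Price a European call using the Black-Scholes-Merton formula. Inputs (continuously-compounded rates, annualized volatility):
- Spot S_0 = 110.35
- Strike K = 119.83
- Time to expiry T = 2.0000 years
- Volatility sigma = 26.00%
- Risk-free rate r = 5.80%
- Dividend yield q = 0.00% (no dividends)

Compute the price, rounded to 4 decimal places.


Answer: Price = 17.7181

Derivation:
d1 = (ln(S/K) + (r - q + 0.5*sigma^2) * T) / (sigma * sqrt(T)) = 0.27518165
d2 = d1 - sigma * sqrt(T) = -0.09251388
exp(-rT) = 0.89047522; exp(-qT) = 1.00000000
C = S_0 * exp(-qT) * N(d1) - K * exp(-rT) * N(d2)
N(d1) = 0.60841166; N(d2) = 0.46314488
C = 110.3500 * 1.00000000 * 0.60841166 - 119.8300 * 0.89047522 * 0.46314488 = 17.7181


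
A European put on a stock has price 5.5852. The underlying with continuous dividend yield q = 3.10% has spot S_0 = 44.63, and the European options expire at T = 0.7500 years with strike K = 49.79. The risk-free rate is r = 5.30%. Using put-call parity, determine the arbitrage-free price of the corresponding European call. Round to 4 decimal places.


Put-call parity: C - P = S_0 * exp(-qT) - K * exp(-rT).
S_0 * exp(-qT) = 44.6300 * 0.97701820 = 43.60432221
K * exp(-rT) = 49.7900 * 0.96102967 = 47.84966710
C = P + S*exp(-qT) - K*exp(-rT)
C = 5.5852 + 43.60432221 - 47.84966710 = 1.3399

Answer: Call price = 1.3399


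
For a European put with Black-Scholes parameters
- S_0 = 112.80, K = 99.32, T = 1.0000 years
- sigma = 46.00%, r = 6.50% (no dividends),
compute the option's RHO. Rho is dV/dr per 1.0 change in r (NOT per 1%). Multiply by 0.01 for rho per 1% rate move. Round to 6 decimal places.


d1 = 0.6479769096; d2 = 0.1879769096
phi(d1) = 0.3233966887; exp(-qT) = 1.0000000000; exp(-rT) = 0.9370674634
N(-d2) = 0.4254473760
Rho = -K*T*exp(-rT)*N(-d2) = -99.3200 * 1.0000 * 0.9370674634 * 0.4254473760 = -39.596192

Answer: Rho = -39.596192


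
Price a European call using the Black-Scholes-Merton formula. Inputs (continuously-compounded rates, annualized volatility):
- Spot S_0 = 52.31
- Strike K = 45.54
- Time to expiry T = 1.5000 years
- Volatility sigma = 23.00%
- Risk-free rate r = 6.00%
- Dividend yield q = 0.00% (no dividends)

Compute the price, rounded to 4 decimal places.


Answer: Price = 12.2287

Derivation:
d1 = (ln(S/K) + (r - q + 0.5*sigma^2) * T) / (sigma * sqrt(T)) = 0.95235983
d2 = d1 - sigma * sqrt(T) = 0.67066851
exp(-rT) = 0.91393119; exp(-qT) = 1.00000000
C = S_0 * exp(-qT) * N(d1) - K * exp(-rT) * N(d2)
N(d1) = 0.82954274; N(d2) = 0.74878413
C = 52.3100 * 1.00000000 * 0.82954274 - 45.5400 * 0.91393119 * 0.74878413 = 12.2287


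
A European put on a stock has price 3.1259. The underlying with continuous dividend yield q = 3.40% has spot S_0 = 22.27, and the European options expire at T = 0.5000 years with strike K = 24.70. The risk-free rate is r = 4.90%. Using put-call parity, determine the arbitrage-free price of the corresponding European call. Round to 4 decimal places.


Answer: Call price = 0.9183

Derivation:
Put-call parity: C - P = S_0 * exp(-qT) - K * exp(-rT).
S_0 * exp(-qT) = 22.2700 * 0.98314368 = 21.89460986
K * exp(-rT) = 24.7000 * 0.97579769 = 24.10220292
C = P + S*exp(-qT) - K*exp(-rT)
C = 3.1259 + 21.89460986 - 24.10220292 = 0.9183


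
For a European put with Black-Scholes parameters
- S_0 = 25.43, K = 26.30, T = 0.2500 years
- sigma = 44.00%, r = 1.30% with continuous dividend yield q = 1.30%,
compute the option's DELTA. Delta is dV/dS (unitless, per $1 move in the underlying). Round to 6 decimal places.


d1 = -0.0429061807; d2 = -0.2629061807
phi(d1) = 0.3985752349; exp(-qT) = 0.9967552755; exp(-rT) = 0.9967552755
N(-d1) = 0.5171118391
Delta = -exp(-qT) * N(-d1) = -0.9967552755 * 0.5171118391 = -0.515434

Answer: Delta = -0.515434


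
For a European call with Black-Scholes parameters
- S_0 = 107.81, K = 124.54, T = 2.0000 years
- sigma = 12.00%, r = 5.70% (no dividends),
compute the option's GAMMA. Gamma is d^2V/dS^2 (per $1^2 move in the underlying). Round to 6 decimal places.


Answer: Gamma = 0.021710

Derivation:
d1 = -0.0934355043; d2 = -0.2631411318
phi(d1) = 0.3972046540; exp(-qT) = 1.0000000000; exp(-rT) = 0.8922579559
Gamma = exp(-qT) * phi(d1) / (S * sigma * sqrt(T)) = 1.0000000000 * 0.3972046540 / (107.8100 * 0.1200 * 1.4142135624) = 0.021710


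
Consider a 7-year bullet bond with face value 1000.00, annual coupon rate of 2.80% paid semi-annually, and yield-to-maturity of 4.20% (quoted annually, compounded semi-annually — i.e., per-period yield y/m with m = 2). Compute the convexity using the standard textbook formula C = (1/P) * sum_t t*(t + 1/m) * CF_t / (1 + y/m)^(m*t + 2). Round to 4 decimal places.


Coupon per period c = face * coupon_rate / m = 14.000000
Periods per year m = 2; per-period yield y/m = 0.021000
Number of cashflows N = 14
Cashflows (t years, CF_t, discount factor 1/(1+y/m)^(m*t), PV):
  t = 0.5000: CF_t = 14.000000, DF = 0.979432, PV = 13.712047
  t = 1.0000: CF_t = 14.000000, DF = 0.959287, PV = 13.430017
  t = 1.5000: CF_t = 14.000000, DF = 0.939556, PV = 13.153787
  t = 2.0000: CF_t = 14.000000, DF = 0.920231, PV = 12.883239
  t = 2.5000: CF_t = 14.000000, DF = 0.901304, PV = 12.618256
  t = 3.0000: CF_t = 14.000000, DF = 0.882766, PV = 12.358723
  t = 3.5000: CF_t = 14.000000, DF = 0.864609, PV = 12.104527
  t = 4.0000: CF_t = 14.000000, DF = 0.846826, PV = 11.855561
  t = 4.5000: CF_t = 14.000000, DF = 0.829408, PV = 11.611715
  t = 5.0000: CF_t = 14.000000, DF = 0.812349, PV = 11.372884
  t = 5.5000: CF_t = 14.000000, DF = 0.795640, PV = 11.138966
  t = 6.0000: CF_t = 14.000000, DF = 0.779276, PV = 10.909859
  t = 6.5000: CF_t = 14.000000, DF = 0.763247, PV = 10.685464
  t = 7.0000: CF_t = 1014.000000, DF = 0.747549, PV = 758.014592
Price P = sum_t PV_t = 915.849636
Convexity numerator sum_t t*(t + 1/m) * CF_t / (1+y/m)^(m*t + 2):
  t = 0.5000: term = 6.576894
  t = 1.0000: term = 19.324859
  t = 1.5000: term = 37.854767
  t = 2.0000: term = 61.793613
  t = 2.5000: term = 90.783956
  t = 3.0000: term = 124.483388
  t = 3.5000: term = 162.564006
  t = 4.0000: term = 204.711915
  t = 4.5000: term = 250.626732
  t = 5.0000: term = 300.021118
  t = 5.5000: term = 352.620314
  t = 6.0000: term = 408.161703
  t = 6.5000: term = 466.394372
  t = 7.0000: term = 38175.557235
Convexity = (1/P) * sum = 40661.474870 / 915.849636 = 44.397544

Answer: Convexity = 44.3975


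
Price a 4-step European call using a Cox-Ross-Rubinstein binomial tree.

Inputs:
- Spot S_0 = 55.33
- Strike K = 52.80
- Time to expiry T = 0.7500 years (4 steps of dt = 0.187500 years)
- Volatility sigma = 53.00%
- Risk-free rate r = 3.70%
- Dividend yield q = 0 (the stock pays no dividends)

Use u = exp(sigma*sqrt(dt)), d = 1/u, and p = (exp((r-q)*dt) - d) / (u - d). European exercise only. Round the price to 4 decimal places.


Answer: Price = V(0,0) = 11.6157

Derivation:
dt = T/N = 0.187500
u = exp(sigma*sqrt(dt)) = 1.257967; d = 1/u = 0.794934
p = (exp((r-q)*dt) - d) / (u - d) = 0.457911
Discount per step: exp(-r*dt) = 0.993087
Stock lattice S(k, i) with i counting down-moves:
  k=0: S(0,0) = 55.3300
  k=1: S(1,0) = 69.6033; S(1,1) = 43.9837
  k=2: S(2,0) = 87.5586; S(2,1) = 55.3300; S(2,2) = 34.9641
  k=3: S(3,0) = 110.1459; S(3,1) = 69.6033; S(3,2) = 43.9837; S(3,3) = 27.7941
  k=4: S(4,0) = 138.5598; S(4,1) = 87.5586; S(4,2) = 55.3300; S(4,3) = 34.9641; S(4,4) = 22.0945
Terminal payoffs V(N, i) = max(S_T - K, 0):
  V(4,0) = 85.759825; V(4,1) = 34.758638; V(4,2) = 2.530000; V(4,3) = 0.000000; V(4,4) = 0.000000
Backward induction: V(k, i) = exp(-r*dt) * [p * V(k+1, i) + (1-p) * V(k+1, i+1)].
  V(3,0) = exp(-r*dt) * [p*85.759825 + (1-p)*34.758638] = 57.710889
  V(3,1) = exp(-r*dt) * [p*34.758638 + (1-p)*2.530000] = 17.168333
  V(3,2) = exp(-r*dt) * [p*2.530000 + (1-p)*0.000000] = 1.150506
  V(3,3) = exp(-r*dt) * [p*0.000000 + (1-p)*0.000000] = 0.000000
  V(2,0) = exp(-r*dt) * [p*57.710889 + (1-p)*17.168333] = 35.486179
  V(2,1) = exp(-r*dt) * [p*17.168333 + (1-p)*1.150506] = 8.426585
  V(2,2) = exp(-r*dt) * [p*1.150506 + (1-p)*0.000000] = 0.523187
  V(1,0) = exp(-r*dt) * [p*35.486179 + (1-p)*8.426585] = 20.673553
  V(1,1) = exp(-r*dt) * [p*8.426585 + (1-p)*0.523187] = 4.113603
  V(0,0) = exp(-r*dt) * [p*20.673553 + (1-p)*4.113603] = 11.615724


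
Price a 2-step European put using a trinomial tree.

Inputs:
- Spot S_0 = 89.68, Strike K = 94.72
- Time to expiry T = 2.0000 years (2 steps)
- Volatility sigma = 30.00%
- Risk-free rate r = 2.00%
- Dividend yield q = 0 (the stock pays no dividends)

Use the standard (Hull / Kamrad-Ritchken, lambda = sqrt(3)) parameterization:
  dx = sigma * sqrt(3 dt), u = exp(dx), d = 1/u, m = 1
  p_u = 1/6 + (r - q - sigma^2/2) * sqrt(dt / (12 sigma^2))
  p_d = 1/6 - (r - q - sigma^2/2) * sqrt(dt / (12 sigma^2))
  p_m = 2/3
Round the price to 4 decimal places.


Answer: Price = V(0,0) = 14.7282

Derivation:
dt = T/N = 1.000000; dx = sigma*sqrt(3*dt) = 0.519615
u = exp(dx) = 1.681381; d = 1/u = 0.594749
p_u = 0.142610, p_m = 0.666667, p_d = 0.190723
Discount per step: exp(-r*dt) = 0.980199
Stock lattice S(k, j) with j the centered position index:
  k=0: S(0,+0) = 89.6800
  k=1: S(1,-1) = 53.3371; S(1,+0) = 89.6800; S(1,+1) = 150.7862
  k=2: S(2,-2) = 31.7222; S(2,-1) = 53.3371; S(2,+0) = 89.6800; S(2,+1) = 150.7862; S(2,+2) = 253.5290
Terminal payoffs V(N, j) = max(K - S_T, 0):
  V(2,-2) = 62.997783; V(2,-1) = 41.382879; V(2,+0) = 5.040000; V(2,+1) = 0.000000; V(2,+2) = 0.000000
Backward induction: V(k, j) = exp(-r*dt) * [p_u * V(k+1, j+1) + p_m * V(k+1, j) + p_d * V(k+1, j-1)]
  V(1,-1) = exp(-r*dt) * [p_u*5.040000 + p_m*41.382879 + p_d*62.997783] = 39.524026
  V(1,+0) = exp(-r*dt) * [p_u*0.000000 + p_m*5.040000 + p_d*41.382879] = 11.029846
  V(1,+1) = exp(-r*dt) * [p_u*0.000000 + p_m*0.000000 + p_d*5.040000] = 0.942210
  V(0,+0) = exp(-r*dt) * [p_u*0.942210 + p_m*11.029846 + p_d*39.524026] = 14.728208


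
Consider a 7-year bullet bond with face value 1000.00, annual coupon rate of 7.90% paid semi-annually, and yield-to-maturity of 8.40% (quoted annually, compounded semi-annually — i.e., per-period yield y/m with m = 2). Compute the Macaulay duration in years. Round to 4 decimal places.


Answer: Macaulay duration = 5.4853 years

Derivation:
Coupon per period c = face * coupon_rate / m = 39.500000
Periods per year m = 2; per-period yield y/m = 0.042000
Number of cashflows N = 14
Cashflows (t years, CF_t, discount factor 1/(1+y/m)^(m*t), PV):
  t = 0.5000: CF_t = 39.500000, DF = 0.959693, PV = 37.907869
  t = 1.0000: CF_t = 39.500000, DF = 0.921010, PV = 36.379913
  t = 1.5000: CF_t = 39.500000, DF = 0.883887, PV = 34.913544
  t = 2.0000: CF_t = 39.500000, DF = 0.848260, PV = 33.506280
  t = 2.5000: CF_t = 39.500000, DF = 0.814069, PV = 32.155739
  t = 3.0000: CF_t = 39.500000, DF = 0.781257, PV = 30.859635
  t = 3.5000: CF_t = 39.500000, DF = 0.749766, PV = 29.615772
  t = 4.0000: CF_t = 39.500000, DF = 0.719545, PV = 28.422046
  t = 4.5000: CF_t = 39.500000, DF = 0.690543, PV = 27.276436
  t = 5.0000: CF_t = 39.500000, DF = 0.662709, PV = 26.177002
  t = 5.5000: CF_t = 39.500000, DF = 0.635997, PV = 25.121883
  t = 6.0000: CF_t = 39.500000, DF = 0.610362, PV = 24.109293
  t = 6.5000: CF_t = 39.500000, DF = 0.585760, PV = 23.137517
  t = 7.0000: CF_t = 1039.500000, DF = 0.562150, PV = 584.354548
Price P = sum_t PV_t = 973.937478
Macaulay numerator sum_t t * PV_t:
  t * PV_t at t = 0.5000: 18.953935
  t * PV_t at t = 1.0000: 36.379913
  t * PV_t at t = 1.5000: 52.370316
  t * PV_t at t = 2.0000: 67.012561
  t * PV_t at t = 2.5000: 80.389349
  t * PV_t at t = 3.0000: 92.578904
  t * PV_t at t = 3.5000: 103.655203
  t * PV_t at t = 4.0000: 113.688186
  t * PV_t at t = 4.5000: 122.743962
  t * PV_t at t = 5.0000: 130.885010
  t * PV_t at t = 5.5000: 138.170356
  t * PV_t at t = 6.0000: 144.655756
  t * PV_t at t = 6.5000: 150.393860
  t * PV_t at t = 7.0000: 4090.481833
Macaulay duration D = (sum_t t * PV_t) / P = 5342.359144 / 973.937478 = 5.485320


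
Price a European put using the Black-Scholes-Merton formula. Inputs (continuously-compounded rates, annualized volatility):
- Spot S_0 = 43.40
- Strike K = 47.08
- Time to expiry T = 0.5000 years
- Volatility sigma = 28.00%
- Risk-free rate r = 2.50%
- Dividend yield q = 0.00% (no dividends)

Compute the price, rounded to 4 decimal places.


d1 = (ln(S/K) + (r - q + 0.5*sigma^2) * T) / (sigma * sqrt(T)) = -0.24894624
d2 = d1 - sigma * sqrt(T) = -0.44693614
exp(-rT) = 0.98757780; exp(-qT) = 1.00000000
P = K * exp(-rT) * N(-d2) - S_0 * exp(-qT) * N(-d1)
N(-d1) = 0.59829882; N(-d2) = 0.67253942
P = 47.0800 * 0.98757780 * 0.67253942 - 43.4000 * 1.00000000 * 0.59829882 = 5.3037

Answer: Price = 5.3037


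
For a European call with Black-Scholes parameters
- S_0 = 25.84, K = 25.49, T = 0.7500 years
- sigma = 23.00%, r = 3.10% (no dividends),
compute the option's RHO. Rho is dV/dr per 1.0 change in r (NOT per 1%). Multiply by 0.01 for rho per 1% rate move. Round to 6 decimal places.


d1 = 0.2847840976; d2 = 0.0855982548
phi(d1) = 0.3830883934; exp(-qT) = 1.0000000000; exp(-rT) = 0.9770181987
N(d2) = 0.5341071071
Rho = K*T*exp(-rT)*N(d2) = 25.4900 * 0.7500 * 0.9770181987 * 0.5341071071 = 9.976130

Answer: Rho = 9.976130


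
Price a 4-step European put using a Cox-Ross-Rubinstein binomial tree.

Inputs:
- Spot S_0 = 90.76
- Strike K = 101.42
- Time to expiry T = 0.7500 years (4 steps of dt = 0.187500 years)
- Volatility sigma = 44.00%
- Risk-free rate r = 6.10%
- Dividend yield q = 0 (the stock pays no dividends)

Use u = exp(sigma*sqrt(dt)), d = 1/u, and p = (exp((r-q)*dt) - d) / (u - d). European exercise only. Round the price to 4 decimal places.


dt = T/N = 0.187500
u = exp(sigma*sqrt(dt)) = 1.209885; d = 1/u = 0.826525
p = (exp((r-q)*dt) - d) / (u - d) = 0.482518
Discount per step: exp(-r*dt) = 0.988628
Stock lattice S(k, i) with i counting down-moves:
  k=0: S(0,0) = 90.7600
  k=1: S(1,0) = 109.8092; S(1,1) = 75.0154
  k=2: S(2,0) = 132.8565; S(2,1) = 90.7600; S(2,2) = 62.0021
  k=3: S(3,0) = 160.7412; S(3,1) = 109.8092; S(3,2) = 75.0154; S(3,3) = 51.2462
  k=4: S(4,0) = 194.4784; S(4,1) = 132.8565; S(4,2) = 90.7600; S(4,3) = 62.0021; S(4,4) = 42.3563
Terminal payoffs V(N, i) = max(K - S_T, 0):
  V(4,0) = 0.000000; V(4,1) = 0.000000; V(4,2) = 10.660000; V(4,3) = 39.417948; V(4,4) = 59.063737
Backward induction: V(k, i) = exp(-r*dt) * [p * V(k+1, i) + (1-p) * V(k+1, i+1)].
  V(3,0) = exp(-r*dt) * [p*0.000000 + (1-p)*0.000000] = 0.000000
  V(3,1) = exp(-r*dt) * [p*0.000000 + (1-p)*10.660000] = 5.453621
  V(3,2) = exp(-r*dt) * [p*10.660000 + (1-p)*39.417948] = 25.251244
  V(3,3) = exp(-r*dt) * [p*39.417948 + (1-p)*59.063737] = 49.020395
  V(2,0) = exp(-r*dt) * [p*0.000000 + (1-p)*5.453621] = 2.790055
  V(2,1) = exp(-r*dt) * [p*5.453621 + (1-p)*25.251244] = 15.520000
  V(2,2) = exp(-r*dt) * [p*25.251244 + (1-p)*49.020395] = 37.124299
  V(1,0) = exp(-r*dt) * [p*2.790055 + (1-p)*15.520000] = 9.270924
  V(1,1) = exp(-r*dt) * [p*15.520000 + (1-p)*37.124299] = 26.396191
  V(0,0) = exp(-r*dt) * [p*9.270924 + (1-p)*26.396191] = 17.926723

Answer: Price = V(0,0) = 17.9267
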